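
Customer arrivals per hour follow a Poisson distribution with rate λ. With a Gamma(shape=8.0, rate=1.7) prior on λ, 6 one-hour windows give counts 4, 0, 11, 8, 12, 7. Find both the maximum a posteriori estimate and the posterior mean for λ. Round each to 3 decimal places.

λ_MAP = 6.364, E[λ|data] = 6.494

Σ counts = 42. Posterior: Gamma(shape = 8.0+42 = 50.0, rate = 1.7+6 = 7.7).
Mode = (α−1)/β = 49.0/7.7 = 6.364.
Mean = α/β = 50.0/7.7 = 6.494.
The posterior is right-skewed, so the mean exceeds the mode.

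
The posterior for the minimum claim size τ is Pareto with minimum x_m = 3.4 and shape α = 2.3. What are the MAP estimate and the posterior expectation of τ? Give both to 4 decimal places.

MAP estimate = 3.4000, posterior expectation = 6.0154

The Pareto density is strictly decreasing on [x_m, ∞), so the mode is x_m = 3.4000.
Mean = α·x_m/(α−1) = 2.3·3.4/1.3 = 6.0154.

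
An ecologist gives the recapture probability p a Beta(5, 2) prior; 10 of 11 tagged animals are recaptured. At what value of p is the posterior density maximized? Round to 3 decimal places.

0.875

Posterior: Beta(5+10, 2+1) = Beta(15, 3).
Mode = (15−1)/(15+3−2) = 14/16 = 0.875.
Mean = 15/(15+3) = 15/18 = 0.833.
This is the posterior mode — the MAP estimate.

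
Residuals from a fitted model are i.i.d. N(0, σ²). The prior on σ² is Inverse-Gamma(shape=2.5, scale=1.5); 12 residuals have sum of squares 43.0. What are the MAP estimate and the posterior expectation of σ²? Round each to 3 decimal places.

Posterior: Inverse-Gamma(shape = 2.5+12/2 = 8.5, scale = 1.5+43.0/2 = 23.0).
Mode = β/(α+1) = 23.0/9.5 = 2.421.
Mean = β/(α−1) = 23.0/7.5 = 3.067.
The posterior is right-skewed, so the mean exceeds the mode.

σ²_MAP = 2.421, E[σ²|data] = 3.067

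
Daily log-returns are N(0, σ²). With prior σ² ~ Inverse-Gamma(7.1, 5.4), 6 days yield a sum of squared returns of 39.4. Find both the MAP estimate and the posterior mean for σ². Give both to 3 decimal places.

Posterior: Inverse-Gamma(shape = 7.1+6/2 = 10.1, scale = 5.4+39.4/2 = 25.1).
Mode = β/(α+1) = 25.1/11.1 = 2.261.
Mean = β/(α−1) = 25.1/9.1 = 2.758.

MAP: 2.261. Posterior mean: 2.758.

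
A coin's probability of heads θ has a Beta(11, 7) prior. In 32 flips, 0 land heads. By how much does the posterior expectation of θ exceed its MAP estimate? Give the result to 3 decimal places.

0.012

Posterior: Beta(11+0, 7+32) = Beta(11, 39).
Mode = (11−1)/(11+39−2) = 10/48 = 0.208.
Mean = 11/(11+39) = 11/50 = 0.220.
Difference = 0.220 − 0.208 = 0.012.
The mean is pulled above the mode by the posterior's right skew.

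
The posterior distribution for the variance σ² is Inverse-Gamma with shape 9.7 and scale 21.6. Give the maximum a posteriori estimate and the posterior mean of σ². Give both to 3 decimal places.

Mode = β/(α+1) = 21.6/10.7 = 2.019.
Mean = β/(α−1) = 21.6/8.7 = 2.483.
The mean is pulled above the mode by the posterior's right skew.

MAP: 2.019. Posterior mean: 2.483.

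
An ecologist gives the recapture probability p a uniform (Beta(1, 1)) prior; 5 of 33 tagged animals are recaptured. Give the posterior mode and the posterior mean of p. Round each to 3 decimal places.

Posterior: Beta(1+5, 1+28) = Beta(6, 29).
Mode = (6−1)/(6+29−2) = 5/33 = 0.152.
With a flat prior the MAP equals the MLE, 5/33.
Mean = 6/(6+29) = 6/35 = 0.171.

MAP = 0.152, posterior mean = 0.171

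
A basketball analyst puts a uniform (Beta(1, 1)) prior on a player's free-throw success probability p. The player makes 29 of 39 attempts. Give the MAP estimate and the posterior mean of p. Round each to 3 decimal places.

MAP estimate = 0.744, posterior mean = 0.732

Posterior: Beta(1+29, 1+10) = Beta(30, 11).
Mode = (30−1)/(30+11−2) = 29/39 = 0.744.
With a flat prior the MAP equals the MLE, 29/39.
Mean = 30/(30+11) = 30/41 = 0.732.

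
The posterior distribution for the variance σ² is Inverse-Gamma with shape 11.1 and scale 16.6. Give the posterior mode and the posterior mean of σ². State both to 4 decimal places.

Mode = β/(α+1) = 16.6/12.1 = 1.3719.
Mean = β/(α−1) = 16.6/10.1 = 1.6436.

MAP: 1.3719. Posterior mean: 1.6436.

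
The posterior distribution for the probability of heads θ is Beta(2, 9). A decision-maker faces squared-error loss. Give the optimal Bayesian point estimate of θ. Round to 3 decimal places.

0.182

Mode = (2−1)/(2+9−2) = 1/9 = 0.111.
Mean = 2/(2+9) = 2/11 = 0.182.
Squared-error loss ⇒ the optimal estimator is the posterior mean.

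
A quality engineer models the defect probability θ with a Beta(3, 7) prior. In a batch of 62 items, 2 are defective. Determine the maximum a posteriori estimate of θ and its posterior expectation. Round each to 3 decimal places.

Posterior: Beta(3+2, 7+60) = Beta(5, 67).
Mode = (5−1)/(5+67−2) = 4/70 = 0.057.
Mean = 5/(5+67) = 5/72 = 0.069.

MAP = 0.057; posterior mean = 0.069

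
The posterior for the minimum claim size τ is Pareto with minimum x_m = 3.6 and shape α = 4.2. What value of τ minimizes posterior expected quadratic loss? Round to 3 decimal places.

4.725

The Pareto density is strictly decreasing on [x_m, ∞), so the mode is x_m = 3.600.
Mean = α·x_m/(α−1) = 4.2·3.6/3.2 = 4.725.
Quadratic loss ⇒ the optimal estimator is the posterior mean.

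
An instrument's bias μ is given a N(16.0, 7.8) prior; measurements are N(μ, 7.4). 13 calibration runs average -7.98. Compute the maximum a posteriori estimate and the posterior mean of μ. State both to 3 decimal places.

Posterior for μ is Normal. Precision-weighted mean: (1/7.8·16.0 + 13/7.4·-7.98) / (1/7.8 + 13/7.4) = -6.349.
A Normal posterior is symmetric, so mode = mean.

MAP = -6.349; posterior mean = -6.349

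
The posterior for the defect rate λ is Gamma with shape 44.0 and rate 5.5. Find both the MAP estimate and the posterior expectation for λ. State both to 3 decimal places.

Mode = (α−1)/β = 43.0/5.5 = 7.818.
Mean = α/β = 44.0/5.5 = 8.000.

MAP estimate = 7.818, posterior expectation = 8.000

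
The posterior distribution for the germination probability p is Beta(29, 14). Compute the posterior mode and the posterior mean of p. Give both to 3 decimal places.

posterior mode = 0.683, posterior mean = 0.674

Mode = (29−1)/(29+14−2) = 28/41 = 0.683.
Mean = 29/(29+14) = 29/43 = 0.674.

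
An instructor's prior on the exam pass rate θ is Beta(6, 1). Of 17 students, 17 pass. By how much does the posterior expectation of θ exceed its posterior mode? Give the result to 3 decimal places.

-0.042

Posterior: Beta(6+17, 1+0) = Beta(23, 1).
Since β = 1 ≤ 1 and α > 1, the Beta density is monotone increasing on [0,1]; the mode is at 1.
Mean = 23/(23+1) = 0.958.
Difference = 0.958 − 1.000 = -0.042.
The mean is pulled below the mode by the posterior's left skew.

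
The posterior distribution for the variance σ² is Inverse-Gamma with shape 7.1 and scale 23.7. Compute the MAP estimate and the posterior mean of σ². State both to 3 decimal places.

MAP = 2.926; posterior mean = 3.885

Mode = β/(α+1) = 23.7/8.1 = 2.926.
Mean = β/(α−1) = 23.7/6.1 = 3.885.
Right-skewed posterior ⇒ mode < mean.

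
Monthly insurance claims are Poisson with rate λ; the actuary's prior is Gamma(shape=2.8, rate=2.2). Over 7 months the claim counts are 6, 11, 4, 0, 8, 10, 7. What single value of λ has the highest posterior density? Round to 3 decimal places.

Σ counts = 46. Posterior: Gamma(shape = 2.8+46 = 48.8, rate = 2.2+7 = 9.2).
Mode = (α−1)/β = 47.8/9.2 = 5.196.
Mean = α/β = 48.8/9.2 = 5.304.
This is the posterior mode — the MAP estimate.

5.196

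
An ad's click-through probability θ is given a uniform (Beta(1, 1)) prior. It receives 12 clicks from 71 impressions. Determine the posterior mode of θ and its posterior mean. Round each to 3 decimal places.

Posterior: Beta(1+12, 1+59) = Beta(13, 60).
Mode = (13−1)/(13+60−2) = 12/71 = 0.169.
With a flat prior the MAP equals the MLE, 12/71.
Mean = 13/(13+60) = 13/73 = 0.178.

MAP = 0.169, posterior mean = 0.178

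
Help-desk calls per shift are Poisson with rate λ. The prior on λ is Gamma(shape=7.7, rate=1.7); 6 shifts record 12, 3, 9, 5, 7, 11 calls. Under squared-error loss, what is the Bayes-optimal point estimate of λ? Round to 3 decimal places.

Σ counts = 47. Posterior: Gamma(shape = 7.7+47 = 54.7, rate = 1.7+6 = 7.7).
Mode = (α−1)/β = 53.7/7.7 = 6.974.
Mean = α/β = 54.7/7.7 = 7.104.
Squared-error loss ⇒ the optimal estimator is the posterior mean.

7.104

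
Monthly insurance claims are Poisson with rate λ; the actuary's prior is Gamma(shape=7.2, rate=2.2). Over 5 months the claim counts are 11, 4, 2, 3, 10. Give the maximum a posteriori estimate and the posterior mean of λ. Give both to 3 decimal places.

Σ counts = 30. Posterior: Gamma(shape = 7.2+30 = 37.2, rate = 2.2+5 = 7.2).
Mode = (α−1)/β = 36.2/7.2 = 5.028.
Mean = α/β = 37.2/7.2 = 5.167.
Right-skewed posterior ⇒ mode < mean.

maximum a posteriori estimate = 5.028, posterior mean = 5.167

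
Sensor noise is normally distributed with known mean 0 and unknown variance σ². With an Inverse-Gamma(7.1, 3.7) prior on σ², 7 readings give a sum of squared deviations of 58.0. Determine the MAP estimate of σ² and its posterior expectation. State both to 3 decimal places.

σ²_MAP = 2.819, E[σ²|data] = 3.406

Posterior: Inverse-Gamma(shape = 7.1+7/2 = 10.6, scale = 3.7+58.0/2 = 32.7).
Mode = β/(α+1) = 32.7/11.6 = 2.819.
Mean = β/(α−1) = 32.7/9.6 = 3.406.
The posterior is right-skewed, so the mean exceeds the mode.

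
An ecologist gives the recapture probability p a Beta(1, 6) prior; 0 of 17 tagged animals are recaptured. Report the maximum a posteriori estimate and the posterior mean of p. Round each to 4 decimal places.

Posterior: Beta(1+0, 6+17) = Beta(1, 23).
Since α = 1 ≤ 1 and β > 1, the Beta density is monotone decreasing on [0,1]; the mode is at 0.
Mean = 1/(1+23) = 0.0417.

maximum a posteriori estimate = 0.0000, posterior mean = 0.0417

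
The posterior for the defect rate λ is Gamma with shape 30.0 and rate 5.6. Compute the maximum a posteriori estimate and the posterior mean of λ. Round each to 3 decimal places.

MAP = 5.179, posterior mean = 5.357

Mode = (α−1)/β = 29.0/5.6 = 5.179.
Mean = α/β = 30.0/5.6 = 5.357.
The posterior is right-skewed, so the mean exceeds the mode.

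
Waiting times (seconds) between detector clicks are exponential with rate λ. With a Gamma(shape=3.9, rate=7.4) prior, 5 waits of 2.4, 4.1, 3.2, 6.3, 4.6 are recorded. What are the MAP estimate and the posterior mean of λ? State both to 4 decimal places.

MAP = 0.2821; posterior mean = 0.3179

Σ times = 20.6. Posterior: Gamma(shape = 3.9+5 = 8.9, rate = 7.4+20.6 = 28.0).
Mode = (α−1)/β = 7.9/28.0 = 0.2821.
Mean = α/β = 8.9/28.0 = 0.3179.
The posterior is right-skewed, so the mean exceeds the mode.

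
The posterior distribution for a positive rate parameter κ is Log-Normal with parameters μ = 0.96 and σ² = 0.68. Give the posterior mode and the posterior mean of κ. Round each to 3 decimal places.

MAP = 1.323, posterior mean = 3.669

Mode = exp(μ − σ²) = exp(0.28) = 1.323.
Mean = exp(μ + σ²/2) = exp(1.300) = 3.669.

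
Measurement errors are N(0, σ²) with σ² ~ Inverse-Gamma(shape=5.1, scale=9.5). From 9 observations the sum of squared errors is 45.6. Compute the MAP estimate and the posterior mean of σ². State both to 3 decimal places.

Posterior: Inverse-Gamma(shape = 5.1+9/2 = 9.6, scale = 9.5+45.6/2 = 32.3).
Mode = β/(α+1) = 32.3/10.6 = 3.047.
Mean = β/(α−1) = 32.3/8.6 = 3.756.
The posterior is right-skewed, so the mean exceeds the mode.

MAP = 3.047, posterior mean = 3.756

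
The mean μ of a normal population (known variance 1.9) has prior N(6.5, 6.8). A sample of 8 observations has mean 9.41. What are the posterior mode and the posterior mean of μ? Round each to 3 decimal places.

Posterior for μ is Normal. Precision-weighted mean: (1/6.8·6.5 + 8/1.9·9.41) / (1/6.8 + 8/1.9) = 9.312.
A Normal posterior is symmetric, so mode = mean.

MAP = 9.312; posterior mean = 9.312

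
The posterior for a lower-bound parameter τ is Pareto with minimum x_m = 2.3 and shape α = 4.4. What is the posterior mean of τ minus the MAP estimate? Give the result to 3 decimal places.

The Pareto density is strictly decreasing on [x_m, ∞), so the mode is x_m = 2.300.
Mean = α·x_m/(α−1) = 4.4·2.3/3.4 = 2.976.
Difference = 2.976 − 2.300 = 0.676.

0.676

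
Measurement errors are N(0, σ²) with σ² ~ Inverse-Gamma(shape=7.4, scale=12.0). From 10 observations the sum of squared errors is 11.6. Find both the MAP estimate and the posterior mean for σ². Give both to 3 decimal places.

MAP estimate = 1.328, posterior mean = 1.561

Posterior: Inverse-Gamma(shape = 7.4+10/2 = 12.4, scale = 12.0+11.6/2 = 17.8).
Mode = β/(α+1) = 17.8/13.4 = 1.328.
Mean = β/(α−1) = 17.8/11.4 = 1.561.
Right-skewed posterior ⇒ mode < mean.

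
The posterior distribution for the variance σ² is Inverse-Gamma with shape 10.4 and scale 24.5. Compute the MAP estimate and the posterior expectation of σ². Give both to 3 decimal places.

Mode = β/(α+1) = 24.5/11.4 = 2.149.
Mean = β/(α−1) = 24.5/9.4 = 2.606.

MAP estimate = 2.149, posterior expectation = 2.606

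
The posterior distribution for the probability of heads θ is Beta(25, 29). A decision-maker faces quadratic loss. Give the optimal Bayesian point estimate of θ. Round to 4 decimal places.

0.4630

Mode = (25−1)/(25+29−2) = 24/52 = 0.4615.
Mean = 25/(25+29) = 25/54 = 0.4630.
Quadratic loss ⇒ the optimal estimator is the posterior mean.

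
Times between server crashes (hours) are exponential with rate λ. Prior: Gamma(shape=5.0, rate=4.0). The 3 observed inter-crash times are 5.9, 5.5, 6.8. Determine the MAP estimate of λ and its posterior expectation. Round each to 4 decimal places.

MAP = 0.3153; posterior mean = 0.3604

Σ times = 18.2. Posterior: Gamma(shape = 5.0+3 = 8.0, rate = 4.0+18.2 = 22.2).
Mode = (α−1)/β = 7.0/22.2 = 0.3153.
Mean = α/β = 8.0/22.2 = 0.3604.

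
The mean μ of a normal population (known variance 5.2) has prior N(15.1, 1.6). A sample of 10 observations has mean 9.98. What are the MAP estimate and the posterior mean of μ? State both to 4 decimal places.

Posterior for μ is Normal. Precision-weighted mean: (1/1.6·15.1 + 10/5.2·9.98) / (1/1.6 + 10/5.2) = 11.2358.
A Normal posterior is symmetric, so mode = mean.

MAP estimate = 11.2358, posterior mean = 11.2358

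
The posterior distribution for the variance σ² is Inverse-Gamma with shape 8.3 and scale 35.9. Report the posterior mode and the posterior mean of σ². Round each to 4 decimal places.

MAP = 3.8602; posterior mean = 4.9178

Mode = β/(α+1) = 35.9/9.3 = 3.8602.
Mean = β/(α−1) = 35.9/7.3 = 4.9178.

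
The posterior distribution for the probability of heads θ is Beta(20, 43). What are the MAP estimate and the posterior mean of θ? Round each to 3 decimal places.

Mode = (20−1)/(20+43−2) = 19/61 = 0.311.
Mean = 20/(20+43) = 20/63 = 0.317.
Right-skewed posterior ⇒ mode < mean.

MAP estimate = 0.311, posterior mean = 0.317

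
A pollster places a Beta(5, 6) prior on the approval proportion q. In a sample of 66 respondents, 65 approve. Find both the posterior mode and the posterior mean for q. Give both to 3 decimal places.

Posterior: Beta(5+65, 6+1) = Beta(70, 7).
Mode = (70−1)/(70+7−2) = 69/75 = 0.920.
Mean = 70/(70+7) = 70/77 = 0.909.

MAP: 0.920. Posterior mean: 0.909.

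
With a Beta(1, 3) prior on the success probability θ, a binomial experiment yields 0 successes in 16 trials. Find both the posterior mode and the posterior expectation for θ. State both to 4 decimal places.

MAP = 0.0000; posterior mean = 0.0500

Posterior: Beta(1+0, 3+16) = Beta(1, 19).
Since α = 1 ≤ 1 and β > 1, the Beta density is monotone decreasing on [0,1]; the mode is at 0.
Mean = 1/(1+19) = 0.0500.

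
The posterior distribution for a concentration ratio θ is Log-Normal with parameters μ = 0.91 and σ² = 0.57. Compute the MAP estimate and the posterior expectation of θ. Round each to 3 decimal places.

MAP: 1.405. Posterior mean: 3.304.

Mode = exp(μ − σ²) = exp(0.34) = 1.405.
Mean = exp(μ + σ²/2) = exp(1.195) = 3.304.
The posterior is right-skewed, so the mean exceeds the mode.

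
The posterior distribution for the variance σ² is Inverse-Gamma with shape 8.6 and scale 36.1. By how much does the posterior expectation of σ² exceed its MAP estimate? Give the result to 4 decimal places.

0.9896

Mode = β/(α+1) = 36.1/9.6 = 3.7604.
Mean = β/(α−1) = 36.1/7.6 = 4.7500.
Difference = 4.7500 − 3.7604 = 0.9896.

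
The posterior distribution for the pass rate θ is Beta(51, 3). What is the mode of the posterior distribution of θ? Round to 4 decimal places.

0.9615

Mode = (51−1)/(51+3−2) = 50/52 = 0.9615.
Mean = 51/(51+3) = 51/54 = 0.9444.
This is the posterior mode — the MAP estimate.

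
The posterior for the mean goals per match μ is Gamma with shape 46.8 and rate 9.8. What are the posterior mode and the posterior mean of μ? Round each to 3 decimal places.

MAP = 4.673, posterior mean = 4.776

Mode = (α−1)/β = 45.8/9.8 = 4.673.
Mean = α/β = 46.8/9.8 = 4.776.
The posterior is right-skewed, so the mean exceeds the mode.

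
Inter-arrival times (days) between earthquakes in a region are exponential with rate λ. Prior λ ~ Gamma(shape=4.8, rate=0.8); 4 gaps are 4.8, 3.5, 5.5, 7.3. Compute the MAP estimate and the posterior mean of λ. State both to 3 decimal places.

Σ times = 21.1. Posterior: Gamma(shape = 4.8+4 = 8.8, rate = 0.8+21.1 = 21.9).
Mode = (α−1)/β = 7.8/21.9 = 0.356.
Mean = α/β = 8.8/21.9 = 0.402.

MAP = 0.356, posterior mean = 0.402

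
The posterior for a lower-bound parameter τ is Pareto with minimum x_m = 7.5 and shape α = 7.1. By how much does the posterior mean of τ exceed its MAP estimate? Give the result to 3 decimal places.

The Pareto density is strictly decreasing on [x_m, ∞), so the mode is x_m = 7.500.
Mean = α·x_m/(α−1) = 7.1·7.5/6.1 = 8.730.
Difference = 8.730 − 7.500 = 1.230.

1.230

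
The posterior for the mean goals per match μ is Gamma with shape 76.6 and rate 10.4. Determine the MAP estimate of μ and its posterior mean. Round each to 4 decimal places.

Mode = (α−1)/β = 75.6/10.4 = 7.2692.
Mean = α/β = 76.6/10.4 = 7.3654.
Right-skewed posterior ⇒ mode < mean.

MAP: 7.2692. Posterior mean: 7.3654.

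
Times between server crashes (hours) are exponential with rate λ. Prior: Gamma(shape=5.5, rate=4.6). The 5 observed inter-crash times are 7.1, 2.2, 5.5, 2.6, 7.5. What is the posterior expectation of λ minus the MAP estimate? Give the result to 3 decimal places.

Σ times = 24.9. Posterior: Gamma(shape = 5.5+5 = 10.5, rate = 4.6+24.9 = 29.5).
Mode = (α−1)/β = 9.5/29.5 = 0.322.
Mean = α/β = 10.5/29.5 = 0.356.
Difference = 0.356 − 0.322 = 0.034.
The mean is pulled above the mode by the posterior's right skew.

0.034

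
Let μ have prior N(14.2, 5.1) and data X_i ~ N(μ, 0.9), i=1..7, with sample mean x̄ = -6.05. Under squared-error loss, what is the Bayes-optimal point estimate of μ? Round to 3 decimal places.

Posterior for μ is Normal. Precision-weighted mean: (1/5.1·14.2 + 7/0.9·-6.05) / (1/5.1 + 7/0.9) = -5.552.
A Normal posterior is symmetric, so mode = mean.
Squared-error loss ⇒ the optimal estimator is the posterior mean.

-5.552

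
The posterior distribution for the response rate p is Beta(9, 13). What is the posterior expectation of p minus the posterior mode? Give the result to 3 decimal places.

Mode = (9−1)/(9+13−2) = 8/20 = 0.400.
Mean = 9/(9+13) = 9/22 = 0.409.
Difference = 0.409 − 0.400 = 0.009.

0.009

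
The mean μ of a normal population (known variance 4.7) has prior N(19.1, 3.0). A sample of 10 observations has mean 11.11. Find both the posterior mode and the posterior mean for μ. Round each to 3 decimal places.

Posterior for μ is Normal. Precision-weighted mean: (1/3.0·19.1 + 10/4.7·11.11) / (1/3.0 + 10/4.7) = 12.192.
A Normal posterior is symmetric, so mode = mean.

posterior mode = 12.192, posterior mean = 12.192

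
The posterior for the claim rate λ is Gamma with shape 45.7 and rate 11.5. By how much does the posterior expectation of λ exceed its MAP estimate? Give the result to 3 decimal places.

0.087

Mode = (α−1)/β = 44.7/11.5 = 3.887.
Mean = α/β = 45.7/11.5 = 3.974.
Difference = 3.974 − 3.887 = 0.087.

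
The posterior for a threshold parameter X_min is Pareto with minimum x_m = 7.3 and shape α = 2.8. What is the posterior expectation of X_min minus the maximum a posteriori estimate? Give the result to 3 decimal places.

The Pareto density is strictly decreasing on [x_m, ∞), so the mode is x_m = 7.300.
Mean = α·x_m/(α−1) = 2.8·7.3/1.8 = 11.356.
Difference = 11.356 − 7.300 = 4.056.

4.056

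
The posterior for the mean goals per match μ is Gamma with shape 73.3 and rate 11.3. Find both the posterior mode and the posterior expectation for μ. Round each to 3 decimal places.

MAP = 6.398, posterior mean = 6.487

Mode = (α−1)/β = 72.3/11.3 = 6.398.
Mean = α/β = 73.3/11.3 = 6.487.
Mean > mode: the posterior has a right tail.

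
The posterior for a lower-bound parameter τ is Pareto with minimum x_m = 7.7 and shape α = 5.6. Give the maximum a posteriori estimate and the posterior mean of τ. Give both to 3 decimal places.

The Pareto density is strictly decreasing on [x_m, ∞), so the mode is x_m = 7.700.
Mean = α·x_m/(α−1) = 5.6·7.7/4.6 = 9.374.

MAP = 7.700, posterior mean = 9.374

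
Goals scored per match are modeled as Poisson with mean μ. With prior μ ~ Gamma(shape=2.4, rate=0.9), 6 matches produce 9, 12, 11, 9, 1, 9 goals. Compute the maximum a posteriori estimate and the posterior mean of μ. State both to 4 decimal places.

MAP: 7.5942. Posterior mean: 7.7391.

Σ counts = 51. Posterior: Gamma(shape = 2.4+51 = 53.4, rate = 0.9+6 = 6.9).
Mode = (α−1)/β = 52.4/6.9 = 7.5942.
Mean = α/β = 53.4/6.9 = 7.7391.
The mean is pulled above the mode by the posterior's right skew.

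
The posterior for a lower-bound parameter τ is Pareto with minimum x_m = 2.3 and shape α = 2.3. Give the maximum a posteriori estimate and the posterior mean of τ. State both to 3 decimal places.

MAP = 2.300; posterior mean = 4.069

The Pareto density is strictly decreasing on [x_m, ∞), so the mode is x_m = 2.300.
Mean = α·x_m/(α−1) = 2.3·2.3/1.3 = 4.069.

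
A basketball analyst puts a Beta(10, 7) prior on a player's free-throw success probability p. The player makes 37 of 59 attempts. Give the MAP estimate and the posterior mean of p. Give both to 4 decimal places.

p_MAP = 0.6216, E[p|data] = 0.6184

Posterior: Beta(10+37, 7+22) = Beta(47, 29).
Mode = (47−1)/(47+29−2) = 46/74 = 0.6216.
Mean = 47/(47+29) = 47/76 = 0.6184.
Mode > mean: the posterior has a left tail.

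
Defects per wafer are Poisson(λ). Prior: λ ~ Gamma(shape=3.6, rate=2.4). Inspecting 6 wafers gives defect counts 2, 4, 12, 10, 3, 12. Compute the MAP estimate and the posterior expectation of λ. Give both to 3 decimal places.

MAP estimate = 5.429, posterior expectation = 5.548

Σ counts = 43. Posterior: Gamma(shape = 3.6+43 = 46.6, rate = 2.4+6 = 8.4).
Mode = (α−1)/β = 45.6/8.4 = 5.429.
Mean = α/β = 46.6/8.4 = 5.548.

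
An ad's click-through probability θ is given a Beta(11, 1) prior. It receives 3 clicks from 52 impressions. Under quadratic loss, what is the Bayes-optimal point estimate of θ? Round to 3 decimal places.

Posterior: Beta(11+3, 1+49) = Beta(14, 50).
Mode = (14−1)/(14+50−2) = 13/62 = 0.210.
Mean = 14/(14+50) = 14/64 = 0.219.
Quadratic loss ⇒ the optimal estimator is the posterior mean.

0.219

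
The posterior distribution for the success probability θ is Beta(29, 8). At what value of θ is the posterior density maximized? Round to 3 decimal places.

Mode = (29−1)/(29+8−2) = 28/35 = 0.800.
Mean = 29/(29+8) = 29/37 = 0.784.
This is the posterior mode — the MAP estimate.

0.800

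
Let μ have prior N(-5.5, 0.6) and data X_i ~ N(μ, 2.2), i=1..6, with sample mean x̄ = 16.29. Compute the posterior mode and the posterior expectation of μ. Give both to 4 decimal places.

MAP: 8.0248. Posterior mean: 8.0248.

Posterior for μ is Normal. Precision-weighted mean: (1/0.6·-5.5 + 6/2.2·16.29) / (1/0.6 + 6/2.2) = 8.0248.
A Normal posterior is symmetric, so mode = mean.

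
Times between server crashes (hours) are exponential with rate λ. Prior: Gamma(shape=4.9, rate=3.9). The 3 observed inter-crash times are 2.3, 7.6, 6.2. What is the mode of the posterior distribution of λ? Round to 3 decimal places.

0.345

Σ times = 16.1. Posterior: Gamma(shape = 4.9+3 = 7.9, rate = 3.9+16.1 = 20.0).
Mode = (α−1)/β = 6.9/20.0 = 0.345.
Mean = α/β = 7.9/20.0 = 0.395.
This is the posterior mode — the MAP estimate.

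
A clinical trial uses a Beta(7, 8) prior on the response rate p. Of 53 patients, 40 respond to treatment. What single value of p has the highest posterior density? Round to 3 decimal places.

Posterior: Beta(7+40, 8+13) = Beta(47, 21).
Mode = (47−1)/(47+21−2) = 46/66 = 0.697.
Mean = 47/(47+21) = 47/68 = 0.691.
This is the posterior mode — the MAP estimate.

0.697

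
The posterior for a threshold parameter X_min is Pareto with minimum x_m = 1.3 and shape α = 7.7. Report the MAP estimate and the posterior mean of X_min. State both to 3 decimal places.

MAP estimate = 1.300, posterior mean = 1.494

The Pareto density is strictly decreasing on [x_m, ∞), so the mode is x_m = 1.300.
Mean = α·x_m/(α−1) = 7.7·1.3/6.7 = 1.494.
The mean is pulled above the mode by the posterior's right skew.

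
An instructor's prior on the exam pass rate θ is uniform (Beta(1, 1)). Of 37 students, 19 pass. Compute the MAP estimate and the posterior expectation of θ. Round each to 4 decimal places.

θ_MAP = 0.5135, E[θ|data] = 0.5128

Posterior: Beta(1+19, 1+18) = Beta(20, 19).
Mode = (20−1)/(20+19−2) = 19/37 = 0.5135.
Mean = 20/(20+19) = 20/39 = 0.5128.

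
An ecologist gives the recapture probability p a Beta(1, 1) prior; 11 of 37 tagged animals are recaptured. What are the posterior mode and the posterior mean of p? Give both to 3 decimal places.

Posterior: Beta(1+11, 1+26) = Beta(12, 27).
Mode = (12−1)/(12+27−2) = 11/37 = 0.297.
Mean = 12/(12+27) = 12/39 = 0.308.

MAP = 0.297, posterior mean = 0.308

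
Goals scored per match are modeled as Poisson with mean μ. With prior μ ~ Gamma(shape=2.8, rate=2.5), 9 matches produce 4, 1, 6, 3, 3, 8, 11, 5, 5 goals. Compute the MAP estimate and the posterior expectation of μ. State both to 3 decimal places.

Σ counts = 46. Posterior: Gamma(shape = 2.8+46 = 48.8, rate = 2.5+9 = 11.5).
Mode = (α−1)/β = 47.8/11.5 = 4.157.
Mean = α/β = 48.8/11.5 = 4.243.

MAP = 4.157; posterior mean = 4.243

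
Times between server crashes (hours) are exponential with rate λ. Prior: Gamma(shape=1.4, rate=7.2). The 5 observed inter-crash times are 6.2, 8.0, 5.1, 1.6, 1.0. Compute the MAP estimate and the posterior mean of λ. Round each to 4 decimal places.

MAP: 0.1856. Posterior mean: 0.2199.

Σ times = 21.9. Posterior: Gamma(shape = 1.4+5 = 6.4, rate = 7.2+21.9 = 29.1).
Mode = (α−1)/β = 5.4/29.1 = 0.1856.
Mean = α/β = 6.4/29.1 = 0.2199.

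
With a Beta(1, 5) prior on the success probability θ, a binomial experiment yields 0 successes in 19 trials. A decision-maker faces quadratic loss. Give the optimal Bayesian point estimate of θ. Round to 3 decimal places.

0.040

Posterior: Beta(1+0, 5+19) = Beta(1, 24).
Since α = 1 ≤ 1 and β > 1, the Beta density is monotone decreasing on [0,1]; the mode is at 0.
Mean = 1/(1+24) = 0.040.
Quadratic loss ⇒ the optimal estimator is the posterior mean.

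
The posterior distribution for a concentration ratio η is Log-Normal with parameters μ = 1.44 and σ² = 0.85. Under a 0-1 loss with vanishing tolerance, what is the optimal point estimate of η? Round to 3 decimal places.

Mode = exp(μ − σ²) = exp(0.59) = 1.804.
Mean = exp(μ + σ²/2) = exp(1.865) = 6.456.
This is the posterior mode — the MAP estimate.

1.804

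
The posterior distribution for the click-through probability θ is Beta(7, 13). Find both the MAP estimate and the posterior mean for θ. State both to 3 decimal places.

Mode = (7−1)/(7+13−2) = 6/18 = 0.333.
Mean = 7/(7+13) = 7/20 = 0.350.

θ_MAP = 0.333, E[θ|data] = 0.350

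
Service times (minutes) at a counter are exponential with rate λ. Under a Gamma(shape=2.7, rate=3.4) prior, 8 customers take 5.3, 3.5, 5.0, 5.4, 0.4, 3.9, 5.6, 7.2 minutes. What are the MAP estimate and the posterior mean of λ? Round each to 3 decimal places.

Σ times = 36.3. Posterior: Gamma(shape = 2.7+8 = 10.7, rate = 3.4+36.3 = 39.7).
Mode = (α−1)/β = 9.7/39.7 = 0.244.
Mean = α/β = 10.7/39.7 = 0.270.

MAP = 0.244, posterior mean = 0.270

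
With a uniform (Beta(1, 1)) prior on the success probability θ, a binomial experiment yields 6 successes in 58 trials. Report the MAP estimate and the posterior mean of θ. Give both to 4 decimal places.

Posterior: Beta(1+6, 1+52) = Beta(7, 53).
Mode = (7−1)/(7+53−2) = 6/58 = 0.1034.
With a flat prior the MAP equals the MLE, 6/58.
Mean = 7/(7+53) = 7/60 = 0.1167.

MAP = 0.1034, posterior mean = 0.1167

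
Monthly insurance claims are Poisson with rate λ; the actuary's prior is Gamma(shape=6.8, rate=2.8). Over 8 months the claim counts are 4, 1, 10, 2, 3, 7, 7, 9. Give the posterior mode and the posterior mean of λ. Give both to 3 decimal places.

λ_MAP = 4.519, E[λ|data] = 4.611

Σ counts = 43. Posterior: Gamma(shape = 6.8+43 = 49.8, rate = 2.8+8 = 10.8).
Mode = (α−1)/β = 48.8/10.8 = 4.519.
Mean = α/β = 49.8/10.8 = 4.611.
Mean > mode: the posterior has a right tail.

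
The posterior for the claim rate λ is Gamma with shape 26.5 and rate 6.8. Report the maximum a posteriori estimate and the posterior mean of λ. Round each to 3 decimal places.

Mode = (α−1)/β = 25.5/6.8 = 3.750.
Mean = α/β = 26.5/6.8 = 3.897.

MAP = 3.750; posterior mean = 3.897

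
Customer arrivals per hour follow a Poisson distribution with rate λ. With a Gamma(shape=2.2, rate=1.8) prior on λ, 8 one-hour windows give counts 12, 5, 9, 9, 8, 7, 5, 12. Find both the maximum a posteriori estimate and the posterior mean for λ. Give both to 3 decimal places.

λ_MAP = 6.959, E[λ|data] = 7.061

Σ counts = 67. Posterior: Gamma(shape = 2.2+67 = 69.2, rate = 1.8+8 = 9.8).
Mode = (α−1)/β = 68.2/9.8 = 6.959.
Mean = α/β = 69.2/9.8 = 7.061.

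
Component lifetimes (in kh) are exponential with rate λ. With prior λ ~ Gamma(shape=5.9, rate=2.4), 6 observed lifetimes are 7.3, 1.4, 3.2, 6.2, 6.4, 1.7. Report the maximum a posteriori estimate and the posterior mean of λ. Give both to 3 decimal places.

Σ times = 26.2. Posterior: Gamma(shape = 5.9+6 = 11.9, rate = 2.4+26.2 = 28.6).
Mode = (α−1)/β = 10.9/28.6 = 0.381.
Mean = α/β = 11.9/28.6 = 0.416.
Mean > mode: the posterior has a right tail.

MAP: 0.381. Posterior mean: 0.416.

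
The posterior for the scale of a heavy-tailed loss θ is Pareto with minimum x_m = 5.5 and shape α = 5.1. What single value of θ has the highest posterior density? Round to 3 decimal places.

The Pareto density is strictly decreasing on [x_m, ∞), so the mode is x_m = 5.500.
Mean = α·x_m/(α−1) = 5.1·5.5/4.1 = 6.841.
This is the posterior mode — the MAP estimate.

5.500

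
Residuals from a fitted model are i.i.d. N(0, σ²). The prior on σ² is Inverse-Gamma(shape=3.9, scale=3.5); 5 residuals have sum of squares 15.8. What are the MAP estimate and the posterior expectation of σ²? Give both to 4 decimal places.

Posterior: Inverse-Gamma(shape = 3.9+5/2 = 6.4, scale = 3.5+15.8/2 = 11.4).
Mode = β/(α+1) = 11.4/7.4 = 1.5405.
Mean = β/(α−1) = 11.4/5.4 = 2.1111.

MAP = 1.5405; posterior mean = 2.1111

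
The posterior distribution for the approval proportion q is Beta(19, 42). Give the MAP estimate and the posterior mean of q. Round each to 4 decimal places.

Mode = (19−1)/(19+42−2) = 18/59 = 0.3051.
Mean = 19/(19+42) = 19/61 = 0.3115.

MAP = 0.3051, posterior mean = 0.3115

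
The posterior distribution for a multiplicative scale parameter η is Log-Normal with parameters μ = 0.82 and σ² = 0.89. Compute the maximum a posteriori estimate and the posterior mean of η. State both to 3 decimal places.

Mode = exp(μ − σ²) = exp(-0.07) = 0.932.
Mean = exp(μ + σ²/2) = exp(1.265) = 3.543.

MAP = 0.932; posterior mean = 3.543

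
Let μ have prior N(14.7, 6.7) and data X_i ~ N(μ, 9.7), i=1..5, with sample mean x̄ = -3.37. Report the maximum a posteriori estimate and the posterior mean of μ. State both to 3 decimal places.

MAP = 0.687; posterior mean = 0.687

Posterior for μ is Normal. Precision-weighted mean: (1/6.7·14.7 + 5/9.7·-3.37) / (1/6.7 + 5/9.7) = 0.687.
A Normal posterior is symmetric, so mode = mean.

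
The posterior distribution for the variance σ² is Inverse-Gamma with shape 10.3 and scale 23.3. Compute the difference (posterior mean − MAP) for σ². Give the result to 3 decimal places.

Mode = β/(α+1) = 23.3/11.3 = 2.062.
Mean = β/(α−1) = 23.3/9.3 = 2.505.
Difference = 2.505 − 2.062 = 0.443.

0.443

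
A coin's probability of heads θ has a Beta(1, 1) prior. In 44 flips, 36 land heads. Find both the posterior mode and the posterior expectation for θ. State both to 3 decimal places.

Posterior: Beta(1+36, 1+8) = Beta(37, 9).
Mode = (37−1)/(37+9−2) = 36/44 = 0.818.
With a flat prior the MAP equals the MLE, 36/44.
Mean = 37/(37+9) = 37/46 = 0.804.

MAP: 0.818. Posterior mean: 0.804.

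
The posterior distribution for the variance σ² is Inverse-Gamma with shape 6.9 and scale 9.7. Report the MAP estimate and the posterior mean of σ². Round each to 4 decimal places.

σ²_MAP = 1.2278, E[σ²|data] = 1.6441

Mode = β/(α+1) = 9.7/7.9 = 1.2278.
Mean = β/(α−1) = 9.7/5.9 = 1.6441.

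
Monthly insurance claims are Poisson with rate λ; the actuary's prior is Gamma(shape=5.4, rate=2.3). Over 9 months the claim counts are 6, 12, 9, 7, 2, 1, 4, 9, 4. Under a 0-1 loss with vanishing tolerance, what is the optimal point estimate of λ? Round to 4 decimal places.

Σ counts = 54. Posterior: Gamma(shape = 5.4+54 = 59.4, rate = 2.3+9 = 11.3).
Mode = (α−1)/β = 58.4/11.3 = 5.1681.
Mean = α/β = 59.4/11.3 = 5.2566.
This is the posterior mode — the MAP estimate.

5.1681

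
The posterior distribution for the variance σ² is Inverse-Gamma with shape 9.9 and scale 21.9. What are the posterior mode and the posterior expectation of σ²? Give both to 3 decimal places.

Mode = β/(α+1) = 21.9/10.9 = 2.009.
Mean = β/(α−1) = 21.9/8.9 = 2.461.
The mean is pulled above the mode by the posterior's right skew.

posterior mode = 2.009, posterior expectation = 2.461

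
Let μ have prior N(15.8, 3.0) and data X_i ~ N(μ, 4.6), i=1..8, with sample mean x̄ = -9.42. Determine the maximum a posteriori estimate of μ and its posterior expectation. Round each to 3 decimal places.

maximum a posteriori estimate = -5.364, posterior expectation = -5.364

Posterior for μ is Normal. Precision-weighted mean: (1/3.0·15.8 + 8/4.6·-9.42) / (1/3.0 + 8/4.6) = -5.364.
A Normal posterior is symmetric, so mode = mean.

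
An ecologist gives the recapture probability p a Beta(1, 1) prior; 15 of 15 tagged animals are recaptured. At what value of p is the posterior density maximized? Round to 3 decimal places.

Posterior: Beta(1+15, 1+0) = Beta(16, 1).
Since β = 1 ≤ 1 and α > 1, the Beta density is monotone increasing on [0,1]; the mode is at 1.
Mean = 16/(16+1) = 0.941.
This is the posterior mode — the MAP estimate.

1.000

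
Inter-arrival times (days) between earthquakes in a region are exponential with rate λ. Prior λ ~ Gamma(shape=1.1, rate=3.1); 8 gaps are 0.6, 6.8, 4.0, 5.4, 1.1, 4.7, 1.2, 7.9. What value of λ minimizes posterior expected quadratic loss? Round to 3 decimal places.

Σ times = 31.7. Posterior: Gamma(shape = 1.1+8 = 9.1, rate = 3.1+31.7 = 34.8).
Mode = (α−1)/β = 8.1/34.8 = 0.233.
Mean = α/β = 9.1/34.8 = 0.261.
Quadratic loss ⇒ the optimal estimator is the posterior mean.

0.261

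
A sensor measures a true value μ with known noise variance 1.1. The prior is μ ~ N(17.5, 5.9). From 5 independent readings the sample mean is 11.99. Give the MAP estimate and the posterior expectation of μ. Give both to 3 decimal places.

MAP: 12.188. Posterior mean: 12.188.

Posterior for μ is Normal. Precision-weighted mean: (1/5.9·17.5 + 5/1.1·11.99) / (1/5.9 + 5/1.1) = 12.188.
A Normal posterior is symmetric, so mode = mean.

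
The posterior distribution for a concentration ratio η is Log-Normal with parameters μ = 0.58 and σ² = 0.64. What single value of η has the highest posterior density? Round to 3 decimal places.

0.942

Mode = exp(μ − σ²) = exp(-0.06) = 0.942.
Mean = exp(μ + σ²/2) = exp(0.900) = 2.460.
This is the posterior mode — the MAP estimate.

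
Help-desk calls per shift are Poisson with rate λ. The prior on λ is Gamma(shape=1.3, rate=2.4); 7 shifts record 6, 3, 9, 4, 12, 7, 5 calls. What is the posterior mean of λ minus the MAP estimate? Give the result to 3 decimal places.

0.106

Σ counts = 46. Posterior: Gamma(shape = 1.3+46 = 47.3, rate = 2.4+7 = 9.4).
Mode = (α−1)/β = 46.3/9.4 = 4.926.
Mean = α/β = 47.3/9.4 = 5.032.
Difference = 5.032 − 4.926 = 0.106.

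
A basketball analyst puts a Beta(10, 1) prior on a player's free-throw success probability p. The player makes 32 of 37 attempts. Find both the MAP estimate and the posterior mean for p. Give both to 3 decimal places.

Posterior: Beta(10+32, 1+5) = Beta(42, 6).
Mode = (42−1)/(42+6−2) = 41/46 = 0.891.
Mean = 42/(42+6) = 42/48 = 0.875.

MAP estimate = 0.891, posterior mean = 0.875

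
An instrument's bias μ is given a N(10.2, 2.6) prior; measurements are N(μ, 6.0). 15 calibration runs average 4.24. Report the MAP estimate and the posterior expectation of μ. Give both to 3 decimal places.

MAP = 5.035; posterior mean = 5.035

Posterior for μ is Normal. Precision-weighted mean: (1/2.6·10.2 + 15/6.0·4.24) / (1/2.6 + 15/6.0) = 5.035.
A Normal posterior is symmetric, so mode = mean.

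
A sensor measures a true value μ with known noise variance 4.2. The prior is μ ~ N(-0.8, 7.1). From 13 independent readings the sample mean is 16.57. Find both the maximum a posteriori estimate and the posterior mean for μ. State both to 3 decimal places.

Posterior for μ is Normal. Precision-weighted mean: (1/7.1·-0.8 + 13/4.2·16.57) / (1/7.1 + 13/4.2) = 15.814.
A Normal posterior is symmetric, so mode = mean.

MAP: 15.814. Posterior mean: 15.814.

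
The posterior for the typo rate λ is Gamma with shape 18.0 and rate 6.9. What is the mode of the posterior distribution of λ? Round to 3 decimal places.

Mode = (α−1)/β = 17.0/6.9 = 2.464.
Mean = α/β = 18.0/6.9 = 2.609.
This is the posterior mode — the MAP estimate.

2.464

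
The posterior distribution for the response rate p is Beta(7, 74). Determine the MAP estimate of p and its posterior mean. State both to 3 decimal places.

MAP estimate = 0.076, posterior mean = 0.086

Mode = (7−1)/(7+74−2) = 6/79 = 0.076.
Mean = 7/(7+74) = 7/81 = 0.086.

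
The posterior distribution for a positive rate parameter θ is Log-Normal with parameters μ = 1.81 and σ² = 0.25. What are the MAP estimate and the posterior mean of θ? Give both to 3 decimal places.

Mode = exp(μ − σ²) = exp(1.56) = 4.759.
Mean = exp(μ + σ²/2) = exp(1.935) = 6.924.

MAP estimate = 4.759, posterior mean = 6.924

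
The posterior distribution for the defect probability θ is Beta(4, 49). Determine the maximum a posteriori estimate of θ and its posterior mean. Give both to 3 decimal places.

Mode = (4−1)/(4+49−2) = 3/51 = 0.059.
Mean = 4/(4+49) = 4/53 = 0.075.

θ_MAP = 0.059, E[θ|data] = 0.075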